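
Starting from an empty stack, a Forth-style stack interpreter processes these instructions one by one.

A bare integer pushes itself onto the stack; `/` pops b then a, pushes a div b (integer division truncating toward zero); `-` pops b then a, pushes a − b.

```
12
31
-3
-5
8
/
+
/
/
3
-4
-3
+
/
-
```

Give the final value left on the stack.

-1

12  12
31  12 31
-3  12 31 -3
-5  12 31 -3 -5
8   12 31 -3 -5 8
/   12 31 -3 0
+   12 31 -3
/   12 -10
/   -1
3   -1 3
-4  -1 3 -4
-3  -1 3 -4 -3
+   -1 3 -7
/   -1 0
-   -1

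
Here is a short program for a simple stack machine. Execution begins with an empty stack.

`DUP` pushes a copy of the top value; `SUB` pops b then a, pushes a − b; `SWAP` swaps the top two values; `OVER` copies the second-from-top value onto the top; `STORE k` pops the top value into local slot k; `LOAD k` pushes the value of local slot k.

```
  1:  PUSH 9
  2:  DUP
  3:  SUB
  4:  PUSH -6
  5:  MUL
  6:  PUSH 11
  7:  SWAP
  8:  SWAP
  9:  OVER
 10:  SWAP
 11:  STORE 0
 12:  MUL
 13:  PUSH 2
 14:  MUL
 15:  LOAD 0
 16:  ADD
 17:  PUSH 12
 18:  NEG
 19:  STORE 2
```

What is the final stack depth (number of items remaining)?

1

PUSH 9  -> [9]
DUP     -> [9, 9]
SUB     -> [0]
PUSH -6 -> [0, -6]
MUL     -> [0]
PUSH 11 -> [0, 11]
SWAP    -> [11, 0]
SWAP    -> [0, 11]
OVER    -> [0, 11, 0]
SWAP    -> [0, 0, 11]
STORE 0 -> [0, 0]
MUL     -> [0]
PUSH 2  -> [0, 2]
MUL     -> [0]
LOAD 0  -> [0, 11]
ADD     -> [11]
PUSH 12 -> [11, 12]
NEG     -> [11, -12]
STORE 2 -> [11]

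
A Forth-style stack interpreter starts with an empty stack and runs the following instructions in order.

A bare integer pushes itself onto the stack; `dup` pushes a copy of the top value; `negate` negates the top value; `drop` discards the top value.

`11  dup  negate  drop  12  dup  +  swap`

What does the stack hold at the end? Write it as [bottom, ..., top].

[24, 11]

11     → 11
dup    → 11 11
negate → 11 -11
drop   → 11
12     → 11 12
dup    → 11 12 12
+      → 11 24
swap   → 24 11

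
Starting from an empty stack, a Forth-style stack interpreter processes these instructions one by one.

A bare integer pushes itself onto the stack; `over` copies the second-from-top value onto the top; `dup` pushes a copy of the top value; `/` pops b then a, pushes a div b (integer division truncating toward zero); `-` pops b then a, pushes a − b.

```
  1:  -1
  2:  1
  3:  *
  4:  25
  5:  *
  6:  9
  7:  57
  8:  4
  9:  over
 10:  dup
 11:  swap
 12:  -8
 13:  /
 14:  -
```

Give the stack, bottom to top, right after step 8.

-1 → -1
1  → -1 1
*  → -1
25 → -1 25
*  → -25
9  → -25 9
57 → -25 9 57
4  → -25 9 57 4

[-25, 9, 57, 4]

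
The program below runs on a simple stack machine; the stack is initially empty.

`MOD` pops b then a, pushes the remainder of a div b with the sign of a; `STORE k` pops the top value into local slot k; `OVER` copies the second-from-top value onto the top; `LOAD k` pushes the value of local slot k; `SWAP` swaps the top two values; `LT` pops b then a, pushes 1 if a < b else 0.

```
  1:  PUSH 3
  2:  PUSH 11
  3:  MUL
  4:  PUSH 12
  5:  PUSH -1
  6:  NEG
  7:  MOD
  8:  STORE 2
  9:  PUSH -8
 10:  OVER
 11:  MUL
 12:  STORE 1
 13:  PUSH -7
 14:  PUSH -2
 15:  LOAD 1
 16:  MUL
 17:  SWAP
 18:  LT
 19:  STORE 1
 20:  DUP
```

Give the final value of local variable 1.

0

PUSH 3  → [3]
PUSH 11 → [3, 11]
MUL     → [33]
PUSH 12 → [33, 12]
PUSH -1 → [33, 12, -1]
NEG     → [33, 12, 1]
MOD     → [33, 0]
STORE 2 → [33]
PUSH -8 → [33, -8]
OVER    → [33, -8, 33]
MUL     → [33, -264]
STORE 1 → [33]
PUSH -7 → [33, -7]
PUSH -2 → [33, -7, -2]
LOAD 1  → [33, -7, -2, -264]
MUL     → [33, -7, 528]
SWAP    → [33, 528, -7]
LT      → [33, 0]
STORE 1 → [33]
DUP     → [33, 33]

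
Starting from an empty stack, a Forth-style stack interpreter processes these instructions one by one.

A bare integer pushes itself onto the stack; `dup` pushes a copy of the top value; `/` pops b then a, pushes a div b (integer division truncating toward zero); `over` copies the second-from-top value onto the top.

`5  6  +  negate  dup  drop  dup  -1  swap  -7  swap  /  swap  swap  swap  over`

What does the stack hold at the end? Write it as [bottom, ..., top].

[-11, 0, -1, 0]

5      : [5]
6      : [5, 6]
+      : [11]
negate : [-11]
dup    : [-11, -11]
drop   : [-11]
dup    : [-11, -11]
-1     : [-11, -11, -1]
swap   : [-11, -1, -11]
-7     : [-11, -1, -11, -7]
swap   : [-11, -1, -7, -11]
/      : [-11, -1, 0]
swap   : [-11, 0, -1]
swap   : [-11, -1, 0]
swap   : [-11, 0, -1]
over   : [-11, 0, -1, 0]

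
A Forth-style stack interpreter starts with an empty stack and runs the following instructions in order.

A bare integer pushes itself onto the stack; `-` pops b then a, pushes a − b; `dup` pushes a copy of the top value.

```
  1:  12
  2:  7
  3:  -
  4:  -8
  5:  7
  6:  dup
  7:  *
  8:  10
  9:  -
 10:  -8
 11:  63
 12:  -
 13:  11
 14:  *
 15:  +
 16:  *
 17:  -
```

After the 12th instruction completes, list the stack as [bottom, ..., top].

[5, -8, 39, -71]

12  -> 12
7   -> 12 7
-   -> 5
-8  -> 5 -8
7   -> 5 -8 7
dup -> 5 -8 7 7
*   -> 5 -8 49
10  -> 5 -8 49 10
-   -> 5 -8 39
-8  -> 5 -8 39 -8
63  -> 5 -8 39 -8 63
-   -> 5 -8 39 -71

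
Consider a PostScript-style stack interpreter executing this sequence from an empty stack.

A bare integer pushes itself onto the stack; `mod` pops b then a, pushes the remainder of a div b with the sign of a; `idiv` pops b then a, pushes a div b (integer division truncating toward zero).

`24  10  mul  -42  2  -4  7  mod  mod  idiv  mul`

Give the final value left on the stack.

-5040

24   → [24]
10   → [24, 10]
mul  → [240]
-42  → [240, -42]
2    → [240, -42, 2]
-4   → [240, -42, 2, -4]
7    → [240, -42, 2, -4, 7]
mod  → [240, -42, 2, -4]
mod  → [240, -42, 2]
idiv → [240, -21]
mul  → [-5040]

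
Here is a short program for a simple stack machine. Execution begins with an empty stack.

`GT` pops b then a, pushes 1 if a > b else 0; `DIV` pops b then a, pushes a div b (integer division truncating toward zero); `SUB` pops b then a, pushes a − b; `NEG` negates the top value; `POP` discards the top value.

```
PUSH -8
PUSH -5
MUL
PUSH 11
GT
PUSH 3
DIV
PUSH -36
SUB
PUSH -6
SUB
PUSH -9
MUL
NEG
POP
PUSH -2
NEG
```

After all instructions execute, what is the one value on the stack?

2

PUSH -8  -> [-8]
PUSH -5  -> [-8, -5]
MUL      -> [40]
PUSH 11  -> [40, 11]
GT       -> [1]
PUSH 3   -> [1, 3]
DIV      -> [0]
PUSH -36 -> [0, -36]
SUB      -> [36]
PUSH -6  -> [36, -6]
SUB      -> [42]
PUSH -9  -> [42, -9]
MUL      -> [-378]
NEG      -> [378]
POP      -> []
PUSH -2  -> [-2]
NEG      -> [2]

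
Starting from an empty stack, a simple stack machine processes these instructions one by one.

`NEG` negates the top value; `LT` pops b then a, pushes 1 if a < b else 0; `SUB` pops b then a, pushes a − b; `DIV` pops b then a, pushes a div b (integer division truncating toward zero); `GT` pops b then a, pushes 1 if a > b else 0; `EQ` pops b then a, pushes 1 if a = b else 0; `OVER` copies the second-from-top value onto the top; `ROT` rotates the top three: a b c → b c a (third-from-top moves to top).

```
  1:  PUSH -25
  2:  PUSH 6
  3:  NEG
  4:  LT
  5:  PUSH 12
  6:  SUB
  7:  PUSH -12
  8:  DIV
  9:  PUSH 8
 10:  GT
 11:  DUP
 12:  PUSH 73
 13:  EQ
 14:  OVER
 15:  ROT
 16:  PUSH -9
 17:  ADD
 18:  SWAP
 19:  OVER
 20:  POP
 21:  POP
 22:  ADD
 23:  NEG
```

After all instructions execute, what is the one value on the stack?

9

PUSH -25  -25
PUSH 6    -25 6
NEG       -25 -6
LT        1
PUSH 12   1 12
SUB       -11
PUSH -12  -11 -12
DIV       0
PUSH 8    0 8
GT        0
DUP       0 0
PUSH 73   0 0 73
EQ        0 0
OVER      0 0 0
ROT       0 0 0
PUSH -9   0 0 0 -9
ADD       0 0 -9
SWAP      0 -9 0
OVER      0 -9 0 -9
POP       0 -9 0
POP       0 -9
ADD       -9
NEG       9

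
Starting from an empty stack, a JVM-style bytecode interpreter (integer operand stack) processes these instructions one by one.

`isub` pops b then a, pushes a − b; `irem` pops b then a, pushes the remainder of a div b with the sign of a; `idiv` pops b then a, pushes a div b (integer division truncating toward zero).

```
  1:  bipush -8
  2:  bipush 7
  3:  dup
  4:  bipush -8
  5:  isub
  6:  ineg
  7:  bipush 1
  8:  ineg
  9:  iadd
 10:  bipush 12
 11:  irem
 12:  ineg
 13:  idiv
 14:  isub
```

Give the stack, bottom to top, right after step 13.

bipush -8 → [-8]
bipush 7  → [-8, 7]
dup       → [-8, 7, 7]
bipush -8 → [-8, 7, 7, -8]
isub      → [-8, 7, 15]
ineg      → [-8, 7, -15]
bipush 1  → [-8, 7, -15, 1]
ineg      → [-8, 7, -15, -1]
iadd      → [-8, 7, -16]
bipush 12 → [-8, 7, -16, 12]
irem      → [-8, 7, -4]
ineg      → [-8, 7, 4]
idiv      → [-8, 1]

[-8, 1]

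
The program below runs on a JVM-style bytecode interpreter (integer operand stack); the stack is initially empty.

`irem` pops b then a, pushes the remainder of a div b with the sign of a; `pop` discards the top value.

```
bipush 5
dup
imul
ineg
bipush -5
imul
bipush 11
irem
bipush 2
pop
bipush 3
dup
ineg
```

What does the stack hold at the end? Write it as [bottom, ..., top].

bipush 5  : 5
dup       : 5 5
imul      : 25
ineg      : -25
bipush -5 : -25 -5
imul      : 125
bipush 11 : 125 11
irem      : 4
bipush 2  : 4 2
pop       : 4
bipush 3  : 4 3
dup       : 4 3 3
ineg      : 4 3 -3

[4, 3, -3]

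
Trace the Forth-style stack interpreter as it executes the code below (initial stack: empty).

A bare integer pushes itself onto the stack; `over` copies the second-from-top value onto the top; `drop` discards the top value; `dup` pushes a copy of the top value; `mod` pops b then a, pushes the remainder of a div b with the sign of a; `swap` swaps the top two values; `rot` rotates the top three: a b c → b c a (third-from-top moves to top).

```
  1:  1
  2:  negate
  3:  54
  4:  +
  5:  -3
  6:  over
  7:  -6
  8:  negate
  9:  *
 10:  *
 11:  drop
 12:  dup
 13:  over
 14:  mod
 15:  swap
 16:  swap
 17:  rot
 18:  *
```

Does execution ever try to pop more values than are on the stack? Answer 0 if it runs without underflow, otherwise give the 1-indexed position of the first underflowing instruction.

17

1       1
negate  -1
54      -1 54
+       53
-3      53 -3
over    53 -3 53
-6      53 -3 53 -6
negate  53 -3 53 6
*       53 -3 318
*       53 -954
drop    53
dup     53 53
over    53 53 53
mod     53 0
swap    0 53
swap    53 0
rot  — needs 3 operands, stack has 2 → underflow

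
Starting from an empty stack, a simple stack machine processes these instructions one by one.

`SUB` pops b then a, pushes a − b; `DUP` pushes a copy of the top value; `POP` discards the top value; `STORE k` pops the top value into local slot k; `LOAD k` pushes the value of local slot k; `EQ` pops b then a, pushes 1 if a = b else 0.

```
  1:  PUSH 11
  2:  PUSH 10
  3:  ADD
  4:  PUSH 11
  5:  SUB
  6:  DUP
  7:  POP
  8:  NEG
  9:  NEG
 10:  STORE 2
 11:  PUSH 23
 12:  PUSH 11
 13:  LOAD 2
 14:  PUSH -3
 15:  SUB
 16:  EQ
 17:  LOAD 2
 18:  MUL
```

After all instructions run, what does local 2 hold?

PUSH 11  [11]
PUSH 10  [11, 10]
ADD      [21]
PUSH 11  [21, 11]
SUB      [10]
DUP      [10, 10]
POP      [10]
NEG      [-10]
NEG      [10]
STORE 2  []
PUSH 23  [23]
PUSH 11  [23, 11]
LOAD 2   [23, 11, 10]
PUSH -3  [23, 11, 10, -3]
SUB      [23, 11, 13]
EQ       [23, 0]
LOAD 2   [23, 0, 10]
MUL      [23, 0]

10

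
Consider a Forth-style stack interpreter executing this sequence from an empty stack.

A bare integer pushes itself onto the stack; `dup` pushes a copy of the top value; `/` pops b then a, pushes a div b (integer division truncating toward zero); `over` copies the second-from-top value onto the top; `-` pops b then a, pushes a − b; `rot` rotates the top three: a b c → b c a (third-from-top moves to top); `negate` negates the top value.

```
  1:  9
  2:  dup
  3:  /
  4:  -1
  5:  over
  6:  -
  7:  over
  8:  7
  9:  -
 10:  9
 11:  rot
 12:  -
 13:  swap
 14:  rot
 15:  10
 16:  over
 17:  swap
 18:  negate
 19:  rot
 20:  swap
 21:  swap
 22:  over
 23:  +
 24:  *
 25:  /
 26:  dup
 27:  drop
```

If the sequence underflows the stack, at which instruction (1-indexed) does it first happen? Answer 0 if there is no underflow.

9      → [9]
dup    → [9, 9]
/      → [1]
-1     → [1, -1]
over   → [1, -1, 1]
-      → [1, -2]
over   → [1, -2, 1]
7      → [1, -2, 1, 7]
-      → [1, -2, -6]
9      → [1, -2, -6, 9]
rot    → [1, -6, 9, -2]
-      → [1, -6, 11]
swap   → [1, 11, -6]
rot    → [11, -6, 1]
10     → [11, -6, 1, 10]
over   → [11, -6, 1, 10, 1]
swap   → [11, -6, 1, 1, 10]
negate → [11, -6, 1, 1, -10]
rot    → [11, -6, 1, -10, 1]
swap   → [11, -6, 1, 1, -10]
swap   → [11, -6, 1, -10, 1]
over   → [11, -6, 1, -10, 1, -10]
+      → [11, -6, 1, -10, -9]
*      → [11, -6, 1, 90]
/      → [11, -6, 0]
dup    → [11, -6, 0, 0]
drop   → [11, -6, 0]

0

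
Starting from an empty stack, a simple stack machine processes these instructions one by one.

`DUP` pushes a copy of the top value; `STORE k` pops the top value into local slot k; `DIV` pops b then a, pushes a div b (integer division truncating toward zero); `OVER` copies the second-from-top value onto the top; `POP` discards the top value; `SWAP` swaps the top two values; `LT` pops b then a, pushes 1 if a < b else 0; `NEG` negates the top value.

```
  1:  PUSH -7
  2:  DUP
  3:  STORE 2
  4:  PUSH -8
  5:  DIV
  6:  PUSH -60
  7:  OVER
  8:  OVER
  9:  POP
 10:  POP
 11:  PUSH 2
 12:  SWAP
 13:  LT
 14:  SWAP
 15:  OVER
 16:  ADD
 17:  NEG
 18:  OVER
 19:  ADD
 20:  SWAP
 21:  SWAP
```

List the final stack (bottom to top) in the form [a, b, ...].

[0, 0]

PUSH -7   [-7]
DUP       [-7, -7]
STORE 2   [-7]
PUSH -8   [-7, -8]
DIV       [0]
PUSH -60  [0, -60]
OVER      [0, -60, 0]
OVER      [0, -60, 0, -60]
POP       [0, -60, 0]
POP       [0, -60]
PUSH 2    [0, -60, 2]
SWAP      [0, 2, -60]
LT        [0, 0]
SWAP      [0, 0]
OVER      [0, 0, 0]
ADD       [0, 0]
NEG       [0, 0]
OVER      [0, 0, 0]
ADD       [0, 0]
SWAP      [0, 0]
SWAP      [0, 0]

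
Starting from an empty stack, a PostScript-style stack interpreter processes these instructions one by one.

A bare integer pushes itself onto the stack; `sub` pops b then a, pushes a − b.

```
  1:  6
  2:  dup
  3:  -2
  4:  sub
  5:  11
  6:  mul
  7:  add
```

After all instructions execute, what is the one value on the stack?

6   → 6
dup → 6 6
-2  → 6 6 -2
sub → 6 8
11  → 6 8 11
mul → 6 88
add → 94

94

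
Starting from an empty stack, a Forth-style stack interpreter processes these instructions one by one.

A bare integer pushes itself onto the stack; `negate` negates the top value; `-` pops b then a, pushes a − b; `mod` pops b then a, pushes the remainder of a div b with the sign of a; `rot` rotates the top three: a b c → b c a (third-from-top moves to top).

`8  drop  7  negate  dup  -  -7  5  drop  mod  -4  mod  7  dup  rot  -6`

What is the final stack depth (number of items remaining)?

8       [8]
drop    []
7       [7]
negate  [-7]
dup     [-7, -7]
-       [0]
-7      [0, -7]
5       [0, -7, 5]
drop    [0, -7]
mod     [0]
-4      [0, -4]
mod     [0]
7       [0, 7]
dup     [0, 7, 7]
rot     [7, 7, 0]
-6      [7, 7, 0, -6]

4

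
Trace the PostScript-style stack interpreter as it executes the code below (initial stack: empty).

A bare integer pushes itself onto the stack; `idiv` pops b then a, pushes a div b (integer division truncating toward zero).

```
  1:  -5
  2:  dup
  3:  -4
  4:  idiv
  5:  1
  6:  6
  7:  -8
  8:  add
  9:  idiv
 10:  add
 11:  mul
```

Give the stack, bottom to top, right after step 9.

-5   -> [-5]
dup  -> [-5, -5]
-4   -> [-5, -5, -4]
idiv -> [-5, 1]
1    -> [-5, 1, 1]
6    -> [-5, 1, 1, 6]
-8   -> [-5, 1, 1, 6, -8]
add  -> [-5, 1, 1, -2]
idiv -> [-5, 1, 0]

[-5, 1, 0]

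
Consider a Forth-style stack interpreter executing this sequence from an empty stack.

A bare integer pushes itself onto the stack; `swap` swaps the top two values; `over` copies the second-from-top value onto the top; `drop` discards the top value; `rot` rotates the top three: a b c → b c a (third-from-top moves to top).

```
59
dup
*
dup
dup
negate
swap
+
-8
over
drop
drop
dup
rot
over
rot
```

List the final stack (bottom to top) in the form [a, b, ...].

59     : 59
dup    : 59 59
*      : 3481
dup    : 3481 3481
dup    : 3481 3481 3481
negate : 3481 3481 -3481
swap   : 3481 -3481 3481
+      : 3481 0
-8     : 3481 0 -8
over   : 3481 0 -8 0
drop   : 3481 0 -8
drop   : 3481 0
dup    : 3481 0 0
rot    : 0 0 3481
over   : 0 0 3481 0
rot    : 0 3481 0 0

[0, 3481, 0, 0]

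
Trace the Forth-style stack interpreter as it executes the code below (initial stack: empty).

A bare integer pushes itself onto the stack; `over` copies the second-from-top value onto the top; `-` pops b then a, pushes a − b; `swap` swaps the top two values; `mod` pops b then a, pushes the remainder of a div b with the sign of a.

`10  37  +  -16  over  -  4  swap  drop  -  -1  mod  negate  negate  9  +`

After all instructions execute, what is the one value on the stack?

10      [10]
37      [10, 37]
+       [47]
-16     [47, -16]
over    [47, -16, 47]
-       [47, -63]
4       [47, -63, 4]
swap    [47, 4, -63]
drop    [47, 4]
-       [43]
-1      [43, -1]
mod     [0]
negate  [0]
negate  [0]
9       [0, 9]
+       [9]

9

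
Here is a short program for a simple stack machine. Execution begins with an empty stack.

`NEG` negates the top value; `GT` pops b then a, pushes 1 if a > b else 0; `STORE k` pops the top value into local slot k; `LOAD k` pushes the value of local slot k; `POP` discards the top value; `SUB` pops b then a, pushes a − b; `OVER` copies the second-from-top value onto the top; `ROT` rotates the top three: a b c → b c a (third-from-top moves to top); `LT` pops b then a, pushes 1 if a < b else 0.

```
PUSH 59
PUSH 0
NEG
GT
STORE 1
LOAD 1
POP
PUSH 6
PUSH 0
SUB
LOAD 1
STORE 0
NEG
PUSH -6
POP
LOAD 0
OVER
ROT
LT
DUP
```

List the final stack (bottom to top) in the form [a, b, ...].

[1, 0, 0]

PUSH 59 : [59]
PUSH 0  : [59, 0]
NEG     : [59, 0]
GT      : [1]
STORE 1 : []
LOAD 1  : [1]
POP     : []
PUSH 6  : [6]
PUSH 0  : [6, 0]
SUB     : [6]
LOAD 1  : [6, 1]
STORE 0 : [6]
NEG     : [-6]
PUSH -6 : [-6, -6]
POP     : [-6]
LOAD 0  : [-6, 1]
OVER    : [-6, 1, -6]
ROT     : [1, -6, -6]
LT      : [1, 0]
DUP     : [1, 0, 0]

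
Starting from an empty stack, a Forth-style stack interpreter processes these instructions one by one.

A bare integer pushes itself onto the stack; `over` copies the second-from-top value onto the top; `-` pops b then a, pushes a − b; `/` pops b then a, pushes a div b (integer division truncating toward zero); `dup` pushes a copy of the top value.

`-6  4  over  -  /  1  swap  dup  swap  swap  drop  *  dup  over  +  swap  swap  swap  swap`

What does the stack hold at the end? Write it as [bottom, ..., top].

[0, 0]

-6   : [-6]
4    : [-6, 4]
over : [-6, 4, -6]
-    : [-6, 10]
/    : [0]
1    : [0, 1]
swap : [1, 0]
dup  : [1, 0, 0]
swap : [1, 0, 0]
swap : [1, 0, 0]
drop : [1, 0]
*    : [0]
dup  : [0, 0]
over : [0, 0, 0]
+    : [0, 0]
swap : [0, 0]
swap : [0, 0]
swap : [0, 0]
swap : [0, 0]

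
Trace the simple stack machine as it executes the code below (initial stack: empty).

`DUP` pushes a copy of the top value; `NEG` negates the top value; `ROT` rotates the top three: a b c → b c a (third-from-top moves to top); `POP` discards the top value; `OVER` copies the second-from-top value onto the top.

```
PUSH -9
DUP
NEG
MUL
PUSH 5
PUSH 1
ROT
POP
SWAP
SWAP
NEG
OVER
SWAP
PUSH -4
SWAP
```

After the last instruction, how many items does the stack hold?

4

PUSH -9 → -9
DUP     → -9 -9
NEG     → -9 9
MUL     → -81
PUSH 5  → -81 5
PUSH 1  → -81 5 1
ROT     → 5 1 -81
POP     → 5 1
SWAP    → 1 5
SWAP    → 5 1
NEG     → 5 -1
OVER    → 5 -1 5
SWAP    → 5 5 -1
PUSH -4 → 5 5 -1 -4
SWAP    → 5 5 -4 -1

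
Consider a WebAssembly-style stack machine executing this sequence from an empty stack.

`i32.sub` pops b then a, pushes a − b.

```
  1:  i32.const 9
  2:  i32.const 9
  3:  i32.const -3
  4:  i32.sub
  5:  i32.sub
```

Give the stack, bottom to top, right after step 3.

[9, 9, -3]

i32.const 9  : [9]
i32.const 9  : [9, 9]
i32.const -3 : [9, 9, -3]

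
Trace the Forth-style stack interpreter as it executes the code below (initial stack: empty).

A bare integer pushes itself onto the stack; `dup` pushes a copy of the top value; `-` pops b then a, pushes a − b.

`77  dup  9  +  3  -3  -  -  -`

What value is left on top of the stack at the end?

77  → [77]
dup → [77, 77]
9   → [77, 77, 9]
+   → [77, 86]
3   → [77, 86, 3]
-3  → [77, 86, 3, -3]
-   → [77, 86, 6]
-   → [77, 80]
-   → [-3]

-3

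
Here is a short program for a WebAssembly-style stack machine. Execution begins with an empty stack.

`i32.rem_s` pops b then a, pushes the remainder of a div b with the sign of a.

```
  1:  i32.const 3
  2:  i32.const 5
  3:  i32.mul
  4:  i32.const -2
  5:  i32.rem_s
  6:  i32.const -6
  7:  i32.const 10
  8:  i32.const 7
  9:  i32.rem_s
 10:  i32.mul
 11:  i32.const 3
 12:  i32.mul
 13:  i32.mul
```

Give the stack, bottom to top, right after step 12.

[1, -54]

i32.const 3  -> 3
i32.const 5  -> 3 5
i32.mul      -> 15
i32.const -2 -> 15 -2
i32.rem_s    -> 1
i32.const -6 -> 1 -6
i32.const 10 -> 1 -6 10
i32.const 7  -> 1 -6 10 7
i32.rem_s    -> 1 -6 3
i32.mul      -> 1 -18
i32.const 3  -> 1 -18 3
i32.mul      -> 1 -54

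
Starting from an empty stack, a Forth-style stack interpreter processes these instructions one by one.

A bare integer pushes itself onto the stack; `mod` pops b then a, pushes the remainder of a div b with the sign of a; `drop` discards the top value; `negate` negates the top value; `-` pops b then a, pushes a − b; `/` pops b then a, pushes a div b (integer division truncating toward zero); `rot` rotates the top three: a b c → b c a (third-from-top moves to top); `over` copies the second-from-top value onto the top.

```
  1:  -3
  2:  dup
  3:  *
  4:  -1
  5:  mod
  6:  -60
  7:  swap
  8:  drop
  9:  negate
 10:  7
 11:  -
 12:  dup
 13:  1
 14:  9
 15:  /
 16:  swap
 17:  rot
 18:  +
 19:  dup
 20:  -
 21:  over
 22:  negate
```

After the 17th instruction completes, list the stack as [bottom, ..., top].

-3     → -3
dup    → -3 -3
*      → 9
-1     → 9 -1
mod    → 0
-60    → 0 -60
swap   → -60 0
drop   → -60
negate → 60
7      → 60 7
-      → 53
dup    → 53 53
1      → 53 53 1
9      → 53 53 1 9
/      → 53 53 0
swap   → 53 0 53
rot    → 0 53 53

[0, 53, 53]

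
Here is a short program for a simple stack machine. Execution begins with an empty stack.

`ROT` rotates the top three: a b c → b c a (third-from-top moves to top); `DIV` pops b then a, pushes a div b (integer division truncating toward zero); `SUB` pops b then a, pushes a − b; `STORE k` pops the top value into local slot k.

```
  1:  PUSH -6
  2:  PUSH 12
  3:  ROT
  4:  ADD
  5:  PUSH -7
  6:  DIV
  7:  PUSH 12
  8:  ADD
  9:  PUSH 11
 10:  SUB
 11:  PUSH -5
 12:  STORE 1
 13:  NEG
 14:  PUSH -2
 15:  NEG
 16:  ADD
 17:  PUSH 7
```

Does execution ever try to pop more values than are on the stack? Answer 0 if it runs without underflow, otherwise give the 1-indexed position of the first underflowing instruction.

PUSH -6 -> [-6]
PUSH 12 -> [-6, 12]
ROT  — needs 3 operands, stack has 2 → underflow

3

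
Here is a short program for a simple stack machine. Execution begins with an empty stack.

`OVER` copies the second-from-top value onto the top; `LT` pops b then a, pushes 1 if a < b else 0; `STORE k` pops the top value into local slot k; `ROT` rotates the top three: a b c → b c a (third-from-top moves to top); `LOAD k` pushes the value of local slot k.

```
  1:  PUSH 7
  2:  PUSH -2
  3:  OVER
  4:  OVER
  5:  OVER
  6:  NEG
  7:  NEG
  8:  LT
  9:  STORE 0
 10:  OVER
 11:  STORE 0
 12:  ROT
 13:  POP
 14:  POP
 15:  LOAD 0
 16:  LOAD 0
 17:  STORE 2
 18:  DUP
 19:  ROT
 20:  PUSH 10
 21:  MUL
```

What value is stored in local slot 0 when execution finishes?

-2

PUSH 7  → [7]
PUSH -2 → [7, -2]
OVER    → [7, -2, 7]
OVER    → [7, -2, 7, -2]
OVER    → [7, -2, 7, -2, 7]
NEG     → [7, -2, 7, -2, -7]
NEG     → [7, -2, 7, -2, 7]
LT      → [7, -2, 7, 1]
STORE 0 → [7, -2, 7]
OVER    → [7, -2, 7, -2]
STORE 0 → [7, -2, 7]
ROT     → [-2, 7, 7]
POP     → [-2, 7]
POP     → [-2]
LOAD 0  → [-2, -2]
LOAD 0  → [-2, -2, -2]
STORE 2 → [-2, -2]
DUP     → [-2, -2, -2]
ROT     → [-2, -2, -2]
PUSH 10 → [-2, -2, -2, 10]
MUL     → [-2, -2, -20]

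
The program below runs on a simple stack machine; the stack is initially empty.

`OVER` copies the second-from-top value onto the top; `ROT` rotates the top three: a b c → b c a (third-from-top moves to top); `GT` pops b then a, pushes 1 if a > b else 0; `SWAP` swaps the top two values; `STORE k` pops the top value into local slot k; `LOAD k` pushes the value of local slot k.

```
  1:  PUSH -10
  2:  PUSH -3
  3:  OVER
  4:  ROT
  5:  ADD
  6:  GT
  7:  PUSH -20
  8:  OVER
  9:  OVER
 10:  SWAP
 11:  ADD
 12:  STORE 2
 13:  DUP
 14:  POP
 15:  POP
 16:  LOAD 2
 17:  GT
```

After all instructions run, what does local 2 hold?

-19

PUSH -10 -> [-10]
PUSH -3  -> [-10, -3]
OVER     -> [-10, -3, -10]
ROT      -> [-3, -10, -10]
ADD      -> [-3, -20]
GT       -> [1]
PUSH -20 -> [1, -20]
OVER     -> [1, -20, 1]
OVER     -> [1, -20, 1, -20]
SWAP     -> [1, -20, -20, 1]
ADD      -> [1, -20, -19]
STORE 2  -> [1, -20]
DUP      -> [1, -20, -20]
POP      -> [1, -20]
POP      -> [1]
LOAD 2   -> [1, -19]
GT       -> [1]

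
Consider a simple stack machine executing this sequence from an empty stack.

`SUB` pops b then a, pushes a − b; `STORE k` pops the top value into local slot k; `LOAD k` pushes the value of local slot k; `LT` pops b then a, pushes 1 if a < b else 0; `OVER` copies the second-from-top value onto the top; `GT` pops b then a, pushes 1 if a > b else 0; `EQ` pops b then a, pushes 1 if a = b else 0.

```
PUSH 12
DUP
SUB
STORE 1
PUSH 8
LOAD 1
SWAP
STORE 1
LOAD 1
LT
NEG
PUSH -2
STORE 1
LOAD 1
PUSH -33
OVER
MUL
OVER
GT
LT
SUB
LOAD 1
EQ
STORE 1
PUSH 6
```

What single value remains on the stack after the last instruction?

PUSH 12  → 12
DUP      → 12 12
SUB      → 0
STORE 1  → (empty)
PUSH 8   → 8
LOAD 1   → 8 0
SWAP     → 0 8
STORE 1  → 0
LOAD 1   → 0 8
LT       → 1
NEG      → -1
PUSH -2  → -1 -2
STORE 1  → -1
LOAD 1   → -1 -2
PUSH -33 → -1 -2 -33
OVER     → -1 -2 -33 -2
MUL      → -1 -2 66
OVER     → -1 -2 66 -2
GT       → -1 -2 1
LT       → -1 1
SUB      → -2
LOAD 1   → -2 -2
EQ       → 1
STORE 1  → (empty)
PUSH 6   → 6

6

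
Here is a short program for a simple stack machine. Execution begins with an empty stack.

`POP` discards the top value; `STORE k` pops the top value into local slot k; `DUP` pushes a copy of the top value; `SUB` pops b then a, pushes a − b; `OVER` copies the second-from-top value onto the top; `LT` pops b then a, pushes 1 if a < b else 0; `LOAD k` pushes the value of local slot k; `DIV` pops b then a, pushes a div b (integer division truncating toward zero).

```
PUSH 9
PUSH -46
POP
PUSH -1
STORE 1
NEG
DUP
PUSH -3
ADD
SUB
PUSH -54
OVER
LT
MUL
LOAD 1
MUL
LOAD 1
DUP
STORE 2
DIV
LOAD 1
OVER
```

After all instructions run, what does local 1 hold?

PUSH 9   → 9
PUSH -46 → 9 -46
POP      → 9
PUSH -1  → 9 -1
STORE 1  → 9
NEG      → -9
DUP      → -9 -9
PUSH -3  → -9 -9 -3
ADD      → -9 -12
SUB      → 3
PUSH -54 → 3 -54
OVER     → 3 -54 3
LT       → 3 1
MUL      → 3
LOAD 1   → 3 -1
MUL      → -3
LOAD 1   → -3 -1
DUP      → -3 -1 -1
STORE 2  → -3 -1
DIV      → 3
LOAD 1   → 3 -1
OVER     → 3 -1 3

-1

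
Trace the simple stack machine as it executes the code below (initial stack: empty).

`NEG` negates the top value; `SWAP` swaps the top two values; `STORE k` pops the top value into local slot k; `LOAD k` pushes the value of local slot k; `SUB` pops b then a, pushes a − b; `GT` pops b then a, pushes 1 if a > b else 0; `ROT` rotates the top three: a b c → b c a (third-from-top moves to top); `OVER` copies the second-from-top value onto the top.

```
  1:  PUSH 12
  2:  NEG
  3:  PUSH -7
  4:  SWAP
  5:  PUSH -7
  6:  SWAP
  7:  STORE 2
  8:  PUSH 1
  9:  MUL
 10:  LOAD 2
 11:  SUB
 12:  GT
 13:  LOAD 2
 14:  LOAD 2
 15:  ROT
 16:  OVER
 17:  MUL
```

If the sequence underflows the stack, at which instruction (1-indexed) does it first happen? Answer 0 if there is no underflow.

0

PUSH 12  12
NEG      -12
PUSH -7  -12 -7
SWAP     -7 -12
PUSH -7  -7 -12 -7
SWAP     -7 -7 -12
STORE 2  -7 -7
PUSH 1   -7 -7 1
MUL      -7 -7
LOAD 2   -7 -7 -12
SUB      -7 5
GT       0
LOAD 2   0 -12
LOAD 2   0 -12 -12
ROT      -12 -12 0
OVER     -12 -12 0 -12
MUL      -12 -12 0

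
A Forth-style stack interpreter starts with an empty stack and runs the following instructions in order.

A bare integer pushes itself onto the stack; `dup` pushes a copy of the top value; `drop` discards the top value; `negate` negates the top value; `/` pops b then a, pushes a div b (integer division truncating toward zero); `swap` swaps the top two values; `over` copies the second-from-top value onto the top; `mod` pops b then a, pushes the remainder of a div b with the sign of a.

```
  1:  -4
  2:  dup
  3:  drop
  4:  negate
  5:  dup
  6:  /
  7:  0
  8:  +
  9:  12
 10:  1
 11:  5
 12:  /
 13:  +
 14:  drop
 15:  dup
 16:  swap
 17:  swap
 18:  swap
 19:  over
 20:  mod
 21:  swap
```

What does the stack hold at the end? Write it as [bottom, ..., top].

[0, 1]

-4     → [-4]
dup    → [-4, -4]
drop   → [-4]
negate → [4]
dup    → [4, 4]
/      → [1]
0      → [1, 0]
+      → [1]
12     → [1, 12]
1      → [1, 12, 1]
5      → [1, 12, 1, 5]
/      → [1, 12, 0]
+      → [1, 12]
drop   → [1]
dup    → [1, 1]
swap   → [1, 1]
swap   → [1, 1]
swap   → [1, 1]
over   → [1, 1, 1]
mod    → [1, 0]
swap   → [0, 1]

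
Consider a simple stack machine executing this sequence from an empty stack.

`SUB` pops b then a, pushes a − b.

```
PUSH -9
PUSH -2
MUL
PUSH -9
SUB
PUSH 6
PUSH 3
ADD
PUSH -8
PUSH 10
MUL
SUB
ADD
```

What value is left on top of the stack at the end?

PUSH -9 → -9
PUSH -2 → -9 -2
MUL     → 18
PUSH -9 → 18 -9
SUB     → 27
PUSH 6  → 27 6
PUSH 3  → 27 6 3
ADD     → 27 9
PUSH -8 → 27 9 -8
PUSH 10 → 27 9 -8 10
MUL     → 27 9 -80
SUB     → 27 89
ADD     → 116

116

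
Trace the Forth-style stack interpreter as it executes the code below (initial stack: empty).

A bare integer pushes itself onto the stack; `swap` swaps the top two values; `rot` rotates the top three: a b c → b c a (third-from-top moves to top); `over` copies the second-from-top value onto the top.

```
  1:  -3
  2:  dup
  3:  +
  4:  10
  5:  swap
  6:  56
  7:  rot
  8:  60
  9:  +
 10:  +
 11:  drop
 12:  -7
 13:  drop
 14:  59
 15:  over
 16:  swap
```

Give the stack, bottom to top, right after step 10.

[-6, 126]

-3   -> [-3]
dup  -> [-3, -3]
+    -> [-6]
10   -> [-6, 10]
swap -> [10, -6]
56   -> [10, -6, 56]
rot  -> [-6, 56, 10]
60   -> [-6, 56, 10, 60]
+    -> [-6, 56, 70]
+    -> [-6, 126]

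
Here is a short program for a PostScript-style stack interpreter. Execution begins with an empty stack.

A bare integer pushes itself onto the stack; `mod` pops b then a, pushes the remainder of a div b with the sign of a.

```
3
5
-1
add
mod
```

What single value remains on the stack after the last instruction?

3

3   : 3
5   : 3 5
-1  : 3 5 -1
add : 3 4
mod : 3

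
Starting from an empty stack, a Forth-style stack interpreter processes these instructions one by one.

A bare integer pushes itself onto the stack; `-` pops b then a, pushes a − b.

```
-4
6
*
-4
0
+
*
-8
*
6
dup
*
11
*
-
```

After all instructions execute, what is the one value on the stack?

-4   [-4]
6    [-4, 6]
*    [-24]
-4   [-24, -4]
0    [-24, -4, 0]
+    [-24, -4]
*    [96]
-8   [96, -8]
*    [-768]
6    [-768, 6]
dup  [-768, 6, 6]
*    [-768, 36]
11   [-768, 36, 11]
*    [-768, 396]
-    [-1164]

-1164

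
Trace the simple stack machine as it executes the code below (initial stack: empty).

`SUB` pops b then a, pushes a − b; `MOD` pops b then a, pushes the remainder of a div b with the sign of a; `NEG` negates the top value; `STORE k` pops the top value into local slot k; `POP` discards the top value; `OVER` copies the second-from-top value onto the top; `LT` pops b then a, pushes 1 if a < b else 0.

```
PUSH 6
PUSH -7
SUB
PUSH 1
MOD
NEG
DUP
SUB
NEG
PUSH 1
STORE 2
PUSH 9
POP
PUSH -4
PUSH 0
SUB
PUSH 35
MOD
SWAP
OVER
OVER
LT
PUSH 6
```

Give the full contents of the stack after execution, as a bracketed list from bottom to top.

PUSH 6  -> 6
PUSH -7 -> 6 -7
SUB     -> 13
PUSH 1  -> 13 1
MOD     -> 0
NEG     -> 0
DUP     -> 0 0
SUB     -> 0
NEG     -> 0
PUSH 1  -> 0 1
STORE 2 -> 0
PUSH 9  -> 0 9
POP     -> 0
PUSH -4 -> 0 -4
PUSH 0  -> 0 -4 0
SUB     -> 0 -4
PUSH 35 -> 0 -4 35
MOD     -> 0 -4
SWAP    -> -4 0
OVER    -> -4 0 -4
OVER    -> -4 0 -4 0
LT      -> -4 0 1
PUSH 6  -> -4 0 1 6

[-4, 0, 1, 6]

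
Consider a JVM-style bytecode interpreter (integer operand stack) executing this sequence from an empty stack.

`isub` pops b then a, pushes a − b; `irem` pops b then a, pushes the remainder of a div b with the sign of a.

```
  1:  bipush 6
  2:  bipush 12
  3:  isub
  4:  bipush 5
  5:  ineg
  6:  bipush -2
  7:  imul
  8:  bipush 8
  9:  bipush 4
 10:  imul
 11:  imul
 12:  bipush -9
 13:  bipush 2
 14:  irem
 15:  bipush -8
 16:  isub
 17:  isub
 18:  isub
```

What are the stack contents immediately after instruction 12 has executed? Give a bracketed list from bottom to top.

[-6, 320, -9]

bipush 6  : 6
bipush 12 : 6 12
isub      : -6
bipush 5  : -6 5
ineg      : -6 -5
bipush -2 : -6 -5 -2
imul      : -6 10
bipush 8  : -6 10 8
bipush 4  : -6 10 8 4
imul      : -6 10 32
imul      : -6 320
bipush -9 : -6 320 -9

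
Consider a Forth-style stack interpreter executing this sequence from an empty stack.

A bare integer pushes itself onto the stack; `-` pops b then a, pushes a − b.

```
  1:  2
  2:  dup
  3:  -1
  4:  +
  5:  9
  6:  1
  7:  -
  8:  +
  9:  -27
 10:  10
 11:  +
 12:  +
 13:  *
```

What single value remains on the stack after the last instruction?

-16

2    [2]
dup  [2, 2]
-1   [2, 2, -1]
+    [2, 1]
9    [2, 1, 9]
1    [2, 1, 9, 1]
-    [2, 1, 8]
+    [2, 9]
-27  [2, 9, -27]
10   [2, 9, -27, 10]
+    [2, 9, -17]
+    [2, -8]
*    [-16]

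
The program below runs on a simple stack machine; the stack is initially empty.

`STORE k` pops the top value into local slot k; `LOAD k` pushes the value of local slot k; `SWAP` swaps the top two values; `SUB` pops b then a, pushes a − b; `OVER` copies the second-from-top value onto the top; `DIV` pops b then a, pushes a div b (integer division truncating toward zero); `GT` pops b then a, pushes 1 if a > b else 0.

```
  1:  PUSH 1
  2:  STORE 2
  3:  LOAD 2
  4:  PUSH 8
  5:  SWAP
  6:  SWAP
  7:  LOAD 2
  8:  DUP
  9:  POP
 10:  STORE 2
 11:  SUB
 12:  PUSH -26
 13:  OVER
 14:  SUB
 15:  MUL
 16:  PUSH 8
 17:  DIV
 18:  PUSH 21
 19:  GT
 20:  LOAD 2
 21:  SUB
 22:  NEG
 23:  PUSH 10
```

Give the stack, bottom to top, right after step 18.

[16, 21]

PUSH 1    1
STORE 2   (empty)
LOAD 2    1
PUSH 8    1 8
SWAP      8 1
SWAP      1 8
LOAD 2    1 8 1
DUP       1 8 1 1
POP       1 8 1
STORE 2   1 8
SUB       -7
PUSH -26  -7 -26
OVER      -7 -26 -7
SUB       -7 -19
MUL       133
PUSH 8    133 8
DIV       16
PUSH 21   16 21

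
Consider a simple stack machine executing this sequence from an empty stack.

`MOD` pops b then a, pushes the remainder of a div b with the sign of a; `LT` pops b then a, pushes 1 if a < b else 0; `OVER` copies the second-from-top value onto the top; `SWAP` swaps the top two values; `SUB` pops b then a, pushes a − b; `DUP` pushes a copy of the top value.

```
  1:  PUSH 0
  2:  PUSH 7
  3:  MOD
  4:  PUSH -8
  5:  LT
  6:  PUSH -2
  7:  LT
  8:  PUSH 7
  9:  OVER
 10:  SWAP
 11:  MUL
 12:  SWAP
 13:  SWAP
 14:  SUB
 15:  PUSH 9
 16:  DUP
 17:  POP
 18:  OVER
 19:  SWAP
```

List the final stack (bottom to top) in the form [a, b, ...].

PUSH 0   [0]
PUSH 7   [0, 7]
MOD      [0]
PUSH -8  [0, -8]
LT       [0]
PUSH -2  [0, -2]
LT       [0]
PUSH 7   [0, 7]
OVER     [0, 7, 0]
SWAP     [0, 0, 7]
MUL      [0, 0]
SWAP     [0, 0]
SWAP     [0, 0]
SUB      [0]
PUSH 9   [0, 9]
DUP      [0, 9, 9]
POP      [0, 9]
OVER     [0, 9, 0]
SWAP     [0, 0, 9]

[0, 0, 9]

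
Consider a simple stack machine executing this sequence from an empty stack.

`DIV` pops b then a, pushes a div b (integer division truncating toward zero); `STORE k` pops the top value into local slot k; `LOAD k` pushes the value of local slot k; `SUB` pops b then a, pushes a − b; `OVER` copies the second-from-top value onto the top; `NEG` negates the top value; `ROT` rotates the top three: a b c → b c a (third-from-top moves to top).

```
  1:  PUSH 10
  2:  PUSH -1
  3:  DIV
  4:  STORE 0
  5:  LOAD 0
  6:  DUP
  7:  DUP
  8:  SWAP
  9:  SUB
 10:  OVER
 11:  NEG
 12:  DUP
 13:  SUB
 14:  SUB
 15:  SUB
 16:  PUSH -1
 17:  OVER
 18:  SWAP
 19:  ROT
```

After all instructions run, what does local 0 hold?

-10

PUSH 10 -> 10
PUSH -1 -> 10 -1
DIV     -> -10
STORE 0 -> (empty)
LOAD 0  -> -10
DUP     -> -10 -10
DUP     -> -10 -10 -10
SWAP    -> -10 -10 -10
SUB     -> -10 0
OVER    -> -10 0 -10
NEG     -> -10 0 10
DUP     -> -10 0 10 10
SUB     -> -10 0 0
SUB     -> -10 0
SUB     -> -10
PUSH -1 -> -10 -1
OVER    -> -10 -1 -10
SWAP    -> -10 -10 -1
ROT     -> -10 -1 -10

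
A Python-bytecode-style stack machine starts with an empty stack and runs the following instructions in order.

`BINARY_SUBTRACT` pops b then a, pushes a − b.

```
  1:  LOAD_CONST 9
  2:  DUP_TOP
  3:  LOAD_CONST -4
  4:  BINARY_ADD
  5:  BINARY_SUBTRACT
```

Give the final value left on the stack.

4

LOAD_CONST 9    → 9
DUP_TOP         → 9 9
LOAD_CONST -4   → 9 9 -4
BINARY_ADD      → 9 5
BINARY_SUBTRACT → 4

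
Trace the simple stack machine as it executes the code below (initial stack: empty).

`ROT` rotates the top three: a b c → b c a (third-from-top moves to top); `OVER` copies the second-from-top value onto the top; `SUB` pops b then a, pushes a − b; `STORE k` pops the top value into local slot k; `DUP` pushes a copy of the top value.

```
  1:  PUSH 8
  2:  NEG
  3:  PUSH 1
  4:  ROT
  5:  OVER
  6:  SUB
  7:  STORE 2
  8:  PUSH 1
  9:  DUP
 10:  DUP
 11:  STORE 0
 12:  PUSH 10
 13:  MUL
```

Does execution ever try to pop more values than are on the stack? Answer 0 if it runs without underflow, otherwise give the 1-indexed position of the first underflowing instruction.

PUSH 8 → 8
NEG    → -8
PUSH 1 → -8 1
ROT  — needs 3 operands, stack has 2 → underflow

4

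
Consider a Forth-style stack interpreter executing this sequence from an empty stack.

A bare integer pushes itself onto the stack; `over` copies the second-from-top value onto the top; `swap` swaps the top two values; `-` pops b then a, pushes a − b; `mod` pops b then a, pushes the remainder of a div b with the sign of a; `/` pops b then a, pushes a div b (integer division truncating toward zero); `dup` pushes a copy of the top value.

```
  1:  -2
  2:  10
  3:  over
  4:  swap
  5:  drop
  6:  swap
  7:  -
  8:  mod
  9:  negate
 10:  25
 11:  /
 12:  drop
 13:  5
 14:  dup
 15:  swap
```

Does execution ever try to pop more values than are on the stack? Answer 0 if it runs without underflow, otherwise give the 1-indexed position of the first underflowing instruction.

-2    [-2]
10    [-2, 10]
over  [-2, 10, -2]
swap  [-2, -2, 10]
drop  [-2, -2]
swap  [-2, -2]
-     [0]
mod  — needs 2 operands, stack has 1 → underflow

8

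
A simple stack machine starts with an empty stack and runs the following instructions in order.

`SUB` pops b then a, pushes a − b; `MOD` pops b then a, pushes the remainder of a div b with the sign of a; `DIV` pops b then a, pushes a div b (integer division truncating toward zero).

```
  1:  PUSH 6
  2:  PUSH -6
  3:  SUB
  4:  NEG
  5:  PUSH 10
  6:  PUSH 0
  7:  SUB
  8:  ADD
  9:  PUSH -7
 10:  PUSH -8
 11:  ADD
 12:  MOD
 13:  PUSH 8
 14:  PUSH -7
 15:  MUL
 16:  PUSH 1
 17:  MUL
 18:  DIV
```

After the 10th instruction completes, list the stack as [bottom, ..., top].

[-2, -7, -8]

PUSH 6  -> [6]
PUSH -6 -> [6, -6]
SUB     -> [12]
NEG     -> [-12]
PUSH 10 -> [-12, 10]
PUSH 0  -> [-12, 10, 0]
SUB     -> [-12, 10]
ADD     -> [-2]
PUSH -7 -> [-2, -7]
PUSH -8 -> [-2, -7, -8]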